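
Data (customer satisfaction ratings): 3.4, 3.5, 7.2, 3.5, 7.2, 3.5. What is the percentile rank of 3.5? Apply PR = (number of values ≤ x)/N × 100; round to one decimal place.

N = 6.
Strictly below 3.5: 1. Equal to 3.5: 3.
PR = 4/6 × 100 = 66.7

66.7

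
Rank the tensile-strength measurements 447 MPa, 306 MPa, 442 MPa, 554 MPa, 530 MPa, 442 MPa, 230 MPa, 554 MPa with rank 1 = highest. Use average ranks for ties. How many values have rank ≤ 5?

Sorted (descending): 554, 554, 530, 447, 442, 442, 306, 230
The 2 values of 554 occupy positions 1–2 → average rank (1+2)/2 = 1.5.
The 2 values of 442 occupy positions 5–6 → average rank (5+6)/2 = 5.5.
Ranks ≤ 5: {1.5, 1.5, 3, 4} → 4 values.

4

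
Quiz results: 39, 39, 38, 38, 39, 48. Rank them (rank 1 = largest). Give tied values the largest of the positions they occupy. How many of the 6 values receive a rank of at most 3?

Sorted (descending): 48, 39, 39, 39, 38, 38
The 3 values of 39 occupy positions 2–4 → each gets rank 4.
The 2 values of 38 occupy positions 5–6 → each gets rank 6.
Ranks ≤ 3: {1} → 1 value.

1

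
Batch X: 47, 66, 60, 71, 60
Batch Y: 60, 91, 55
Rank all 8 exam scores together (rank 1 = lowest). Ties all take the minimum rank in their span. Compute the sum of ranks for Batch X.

20

Sorted (ascending): 47, 55, 60, 60, 60, 66, 71, 91
The 3 values of 60 occupy positions 3–5 → each gets rank 3.
Batch X values → pooled ranks: 47→1, 66→6, 60→3, 71→7, 60→3
Rank sum = 1 + 6 + 3 + 7 + 3 = 20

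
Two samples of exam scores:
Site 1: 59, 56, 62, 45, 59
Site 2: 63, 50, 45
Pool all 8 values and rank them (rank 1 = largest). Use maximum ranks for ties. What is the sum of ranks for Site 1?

23

Sorted (descending): 63, 62, 59, 59, 56, 50, 45, 45
The 2 values of 59 occupy positions 3–4 → each gets rank 4.
The 2 values of 45 occupy positions 7–8 → each gets rank 8.
Site 1 values → pooled ranks: 59→4, 56→5, 62→2, 45→8, 59→4
Rank sum = 4 + 5 + 2 + 8 + 4 = 23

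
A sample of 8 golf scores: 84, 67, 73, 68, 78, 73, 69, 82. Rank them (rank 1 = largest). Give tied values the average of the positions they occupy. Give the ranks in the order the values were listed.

Sorted (descending): 84, 82, 78, 73, 73, 69, 68, 67
The 2 values of 73 occupy positions 4–5 → average rank (4+5)/2 = 4.5.

1, 8, 4.5, 7, 3, 4.5, 6, 2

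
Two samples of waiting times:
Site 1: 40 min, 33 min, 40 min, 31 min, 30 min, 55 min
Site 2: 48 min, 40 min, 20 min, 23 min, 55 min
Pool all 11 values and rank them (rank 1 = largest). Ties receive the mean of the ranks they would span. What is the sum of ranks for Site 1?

35.5

Sorted (descending): 55, 55, 48, 40, 40, 40, 33, 31, 30, 23, 20
The 2 values of 55 occupy positions 1–2 → average rank (1+2)/2 = 1.5.
The 3 values of 40 occupy positions 4–6 → average rank 5.
Site 1 values → pooled ranks: 40→5, 33→7, 40→5, 31→8, 30→9, 55→1.5
Rank sum = 5 + 7 + 5 + 8 + 9 + 1.5 = 35.5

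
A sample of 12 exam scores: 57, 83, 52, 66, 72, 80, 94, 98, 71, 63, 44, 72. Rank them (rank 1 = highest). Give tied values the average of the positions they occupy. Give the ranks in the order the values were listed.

10, 3, 11, 8, 5.5, 4, 2, 1, 7, 9, 12, 5.5

Sorted (descending): 98, 94, 83, 80, 72, 72, 71, 66, 63, 57, 52, 44
The 2 values of 72 occupy positions 5–6 → average rank (5+6)/2 = 5.5.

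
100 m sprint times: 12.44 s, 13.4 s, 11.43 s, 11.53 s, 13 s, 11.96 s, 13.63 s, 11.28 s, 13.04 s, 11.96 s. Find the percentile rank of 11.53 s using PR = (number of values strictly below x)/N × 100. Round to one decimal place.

20.0

N = 10.
Strictly below 11.53: 2. Equal to 11.53: 1.
PR = 2/10 × 100 = 20.0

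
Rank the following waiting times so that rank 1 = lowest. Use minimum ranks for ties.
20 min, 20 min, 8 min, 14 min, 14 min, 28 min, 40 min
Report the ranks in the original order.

4, 4, 1, 2, 2, 6, 7

Sorted (ascending): 8, 14, 14, 20, 20, 28, 40
The 2 values of 14 occupy positions 2–3 → each gets rank 2.
The 2 values of 20 occupy positions 4–5 → each gets rank 4.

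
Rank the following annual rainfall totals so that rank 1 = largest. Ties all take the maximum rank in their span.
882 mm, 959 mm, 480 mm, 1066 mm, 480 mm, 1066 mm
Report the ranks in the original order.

4, 3, 6, 2, 6, 2

Sorted (descending): 1066, 1066, 959, 882, 480, 480
The 2 values of 1066 occupy positions 1–2 → each gets rank 2.
The 2 values of 480 occupy positions 5–6 → each gets rank 6.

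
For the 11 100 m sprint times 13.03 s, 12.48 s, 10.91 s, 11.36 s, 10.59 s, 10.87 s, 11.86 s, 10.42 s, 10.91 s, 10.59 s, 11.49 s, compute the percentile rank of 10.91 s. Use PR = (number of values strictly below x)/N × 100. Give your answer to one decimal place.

N = 11.
Strictly below 10.91: 4. Equal to 10.91: 2.
PR = 4/11 × 100 = 36.4

36.4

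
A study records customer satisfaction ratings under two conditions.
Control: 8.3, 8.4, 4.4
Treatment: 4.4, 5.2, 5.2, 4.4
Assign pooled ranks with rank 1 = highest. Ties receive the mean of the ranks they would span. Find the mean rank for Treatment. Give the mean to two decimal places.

4.75

Sorted (descending): 8.4, 8.3, 5.2, 5.2, 4.4, 4.4, 4.4
The 2 values of 5.2 occupy positions 3–4 → average rank (3+4)/2 = 3.5.
The 3 values of 4.4 occupy positions 5–7 → average rank 6.
Treatment values → pooled ranks: 4.4→6, 5.2→3.5, 5.2→3.5, 4.4→6
Mean rank = (6 + 3.5 + 3.5 + 6) / 4 = 4.75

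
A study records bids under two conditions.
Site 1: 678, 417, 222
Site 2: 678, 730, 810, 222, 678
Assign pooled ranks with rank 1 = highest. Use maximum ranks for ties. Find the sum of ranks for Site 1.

Sorted (descending): 810, 730, 678, 678, 678, 417, 222, 222
The 3 values of 678 occupy positions 3–5 → each gets rank 5.
The 2 values of 222 occupy positions 7–8 → each gets rank 8.
Site 1 values → pooled ranks: 678→5, 417→6, 222→8
Rank sum = 5 + 6 + 8 = 19

19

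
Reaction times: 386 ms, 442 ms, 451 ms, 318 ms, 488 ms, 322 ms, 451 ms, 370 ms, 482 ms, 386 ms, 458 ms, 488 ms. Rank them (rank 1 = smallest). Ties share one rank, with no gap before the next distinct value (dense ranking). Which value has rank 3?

Sorted (ascending): 318, 322, 370, 386, 386, 442, 451, 451, 458, 482, 488, 488
The 2 values of 386 share dense rank 4.
The 2 values of 451 share dense rank 6.
The 2 values of 488 share dense rank 9.
Remaining distinct values take the next consecutive integers.
Rank 3 → value 370.

370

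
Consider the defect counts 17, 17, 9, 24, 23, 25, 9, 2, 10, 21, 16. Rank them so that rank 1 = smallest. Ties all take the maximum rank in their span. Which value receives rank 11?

Sorted (ascending): 2, 9, 9, 10, 16, 17, 17, 21, 23, 24, 25
The 2 values of 9 occupy positions 2–3 → each gets rank 3.
The 2 values of 17 occupy positions 6–7 → each gets rank 7.
Rank 11 → value 25.

25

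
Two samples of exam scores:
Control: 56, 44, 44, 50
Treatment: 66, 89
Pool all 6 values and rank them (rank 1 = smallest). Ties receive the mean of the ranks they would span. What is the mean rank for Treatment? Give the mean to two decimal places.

5.50

Sorted (ascending): 44, 44, 50, 56, 66, 89
The 2 values of 44 occupy positions 1–2 → average rank (1+2)/2 = 1.5.
Treatment values → pooled ranks: 66→5, 89→6
Mean rank = (5 + 6) / 2 = 5.50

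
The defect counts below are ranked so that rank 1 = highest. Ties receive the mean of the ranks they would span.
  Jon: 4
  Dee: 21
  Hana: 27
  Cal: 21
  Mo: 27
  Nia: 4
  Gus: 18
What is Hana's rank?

1.5

Sorted (descending): 27, 27, 21, 21, 18, 4, 4
The 2 values of 27 occupy positions 1–2 → average rank (1+2)/2 = 1.5.
The 2 values of 21 occupy positions 3–4 → average rank (3+4)/2 = 3.5.
The 2 values of 4 occupy positions 6–7 → average rank (6+7)/2 = 6.5.
Hana has value 27 → rank 1.5.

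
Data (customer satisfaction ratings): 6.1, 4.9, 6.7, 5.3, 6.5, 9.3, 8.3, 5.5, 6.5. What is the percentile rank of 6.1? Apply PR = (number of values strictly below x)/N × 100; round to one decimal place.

N = 9.
Strictly below 6.1: 3. Equal to 6.1: 1.
PR = 3/9 × 100 = 33.3

33.3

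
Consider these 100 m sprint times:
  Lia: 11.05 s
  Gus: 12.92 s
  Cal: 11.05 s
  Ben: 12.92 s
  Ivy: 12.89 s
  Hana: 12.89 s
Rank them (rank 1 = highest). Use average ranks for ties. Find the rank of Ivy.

Sorted (descending): 12.92, 12.92, 12.89, 12.89, 11.05, 11.05
The 2 values of 12.92 occupy positions 1–2 → average rank (1+2)/2 = 1.5.
The 2 values of 12.89 occupy positions 3–4 → average rank (3+4)/2 = 3.5.
The 2 values of 11.05 occupy positions 5–6 → average rank (5+6)/2 = 5.5.
Ivy has value 12.89 s → rank 3.5.

3.5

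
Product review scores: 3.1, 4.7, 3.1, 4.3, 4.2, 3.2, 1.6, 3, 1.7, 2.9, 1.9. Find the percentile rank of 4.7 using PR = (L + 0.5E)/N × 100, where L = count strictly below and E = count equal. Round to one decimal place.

95.5

N = 11.
Strictly below 4.7: 10. Equal to 4.7: 1.
PR = (10 + 0.5·1)/11 × 100 = 95.5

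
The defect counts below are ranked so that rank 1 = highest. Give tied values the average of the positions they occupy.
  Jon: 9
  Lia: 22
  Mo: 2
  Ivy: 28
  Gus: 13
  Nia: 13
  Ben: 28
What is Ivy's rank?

1.5

Sorted (descending): 28, 28, 22, 13, 13, 9, 2
The 2 values of 28 occupy positions 1–2 → average rank (1+2)/2 = 1.5.
The 2 values of 13 occupy positions 4–5 → average rank (4+5)/2 = 4.5.
Ivy has value 28 → rank 1.5.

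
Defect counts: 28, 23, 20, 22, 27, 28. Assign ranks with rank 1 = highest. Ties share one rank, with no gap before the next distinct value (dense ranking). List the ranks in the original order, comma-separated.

1, 3, 5, 4, 2, 1

Sorted (descending): 28, 28, 27, 23, 22, 20
The 2 values of 28 share dense rank 1.
Remaining distinct values take the next consecutive integers.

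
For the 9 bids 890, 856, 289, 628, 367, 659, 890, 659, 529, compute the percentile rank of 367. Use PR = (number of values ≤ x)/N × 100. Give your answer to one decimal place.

N = 9.
Strictly below 367: 1. Equal to 367: 1.
PR = 2/9 × 100 = 22.2

22.2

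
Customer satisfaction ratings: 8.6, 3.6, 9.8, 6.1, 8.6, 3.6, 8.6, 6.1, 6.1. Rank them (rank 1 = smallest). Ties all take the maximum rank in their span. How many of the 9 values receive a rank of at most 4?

Sorted (ascending): 3.6, 3.6, 6.1, 6.1, 6.1, 8.6, 8.6, 8.6, 9.8
The 2 values of 3.6 occupy positions 1–2 → each gets rank 2.
The 3 values of 6.1 occupy positions 3–5 → each gets rank 5.
The 3 values of 8.6 occupy positions 6–8 → each gets rank 8.
Ranks ≤ 4: {2, 2} → 2 values.

2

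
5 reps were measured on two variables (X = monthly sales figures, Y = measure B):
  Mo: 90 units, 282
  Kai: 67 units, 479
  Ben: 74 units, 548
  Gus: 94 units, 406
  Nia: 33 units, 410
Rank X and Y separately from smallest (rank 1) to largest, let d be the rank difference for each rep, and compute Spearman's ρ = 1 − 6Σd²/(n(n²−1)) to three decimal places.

Ranks of variable 1: 4, 2, 3, 5, 1
Ranks of variable 2: 1, 4, 5, 2, 3
d = r₁ − r₂: 3, -2, -2, 3, -2
d²: 9, 4, 4, 9, 4; Σd² = 30
ρ = 1 − 6·30/(5·24) = 1 − 180/120 = -0.500

-0.500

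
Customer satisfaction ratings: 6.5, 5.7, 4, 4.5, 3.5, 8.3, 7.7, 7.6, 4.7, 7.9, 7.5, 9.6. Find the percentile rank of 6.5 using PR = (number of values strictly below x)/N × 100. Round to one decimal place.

41.7

N = 12.
Strictly below 6.5: 5. Equal to 6.5: 1.
PR = 5/12 × 100 = 41.7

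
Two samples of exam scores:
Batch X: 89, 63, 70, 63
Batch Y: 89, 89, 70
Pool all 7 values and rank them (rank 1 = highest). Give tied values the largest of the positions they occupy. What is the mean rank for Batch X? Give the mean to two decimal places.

Sorted (descending): 89, 89, 89, 70, 70, 63, 63
The 3 values of 89 occupy positions 1–3 → each gets rank 3.
The 2 values of 70 occupy positions 4–5 → each gets rank 5.
The 2 values of 63 occupy positions 6–7 → each gets rank 7.
Batch X values → pooled ranks: 89→3, 63→7, 70→5, 63→7
Mean rank = (3 + 7 + 5 + 7) / 4 = 5.50

5.50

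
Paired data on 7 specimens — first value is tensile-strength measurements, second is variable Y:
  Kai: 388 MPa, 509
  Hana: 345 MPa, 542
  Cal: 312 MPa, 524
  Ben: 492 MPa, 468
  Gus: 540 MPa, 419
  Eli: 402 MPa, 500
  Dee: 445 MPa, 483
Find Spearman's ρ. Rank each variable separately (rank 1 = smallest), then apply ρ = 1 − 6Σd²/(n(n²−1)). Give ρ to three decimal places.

-0.964

Ranks of variable 1: 3, 2, 1, 6, 7, 4, 5
Ranks of variable 2: 5, 7, 6, 2, 1, 4, 3
d = r₁ − r₂: -2, -5, -5, 4, 6, 0, 2
d²: 4, 25, 25, 16, 36, 0, 4; Σd² = 110
ρ = 1 − 6·110/(7·48) = 1 − 660/336 = -0.964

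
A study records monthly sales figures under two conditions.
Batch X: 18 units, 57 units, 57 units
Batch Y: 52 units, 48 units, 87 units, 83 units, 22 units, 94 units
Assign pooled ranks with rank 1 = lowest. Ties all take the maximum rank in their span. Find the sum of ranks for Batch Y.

33

Sorted (ascending): 18, 22, 48, 52, 57, 57, 83, 87, 94
The 2 values of 57 occupy positions 5–6 → each gets rank 6.
Batch Y values → pooled ranks: 52→4, 48→3, 87→8, 83→7, 22→2, 94→9
Rank sum = 4 + 3 + 8 + 7 + 2 + 9 = 33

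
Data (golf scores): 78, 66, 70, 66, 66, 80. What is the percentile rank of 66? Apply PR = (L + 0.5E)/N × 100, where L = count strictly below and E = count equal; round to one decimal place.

N = 6.
Strictly below 66: 0. Equal to 66: 3.
PR = (0 + 0.5·3)/6 × 100 = 25.0

25.0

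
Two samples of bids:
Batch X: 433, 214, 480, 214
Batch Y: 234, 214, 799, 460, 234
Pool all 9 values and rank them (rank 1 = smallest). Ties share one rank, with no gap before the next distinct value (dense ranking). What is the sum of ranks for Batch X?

10

Sorted (ascending): 214, 214, 214, 234, 234, 433, 460, 480, 799
The 3 values of 214 share dense rank 1.
The 2 values of 234 share dense rank 2.
Remaining distinct values take the next consecutive integers.
Batch X values → pooled ranks: 433→3, 214→1, 480→5, 214→1
Rank sum = 3 + 1 + 5 + 1 = 10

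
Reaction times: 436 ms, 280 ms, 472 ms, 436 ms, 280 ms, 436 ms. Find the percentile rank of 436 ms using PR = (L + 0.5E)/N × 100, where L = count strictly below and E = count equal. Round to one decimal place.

58.3

N = 6.
Strictly below 436: 2. Equal to 436: 3.
PR = (2 + 0.5·3)/6 × 100 = 58.3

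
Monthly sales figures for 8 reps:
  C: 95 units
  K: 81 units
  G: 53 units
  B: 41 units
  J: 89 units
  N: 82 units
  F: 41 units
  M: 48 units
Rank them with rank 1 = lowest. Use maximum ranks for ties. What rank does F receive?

2

Sorted (ascending): 41, 41, 48, 53, 81, 82, 89, 95
The 2 values of 41 occupy positions 1–2 → each gets rank 2.
F has value 41 units → rank 2.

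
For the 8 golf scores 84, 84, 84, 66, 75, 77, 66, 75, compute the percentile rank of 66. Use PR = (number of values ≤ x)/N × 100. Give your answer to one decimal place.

N = 8.
Strictly below 66: 0. Equal to 66: 2.
PR = 2/8 × 100 = 25.0

25.0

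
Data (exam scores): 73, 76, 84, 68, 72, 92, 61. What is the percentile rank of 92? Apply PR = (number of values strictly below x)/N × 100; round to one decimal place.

N = 7.
Strictly below 92: 6. Equal to 92: 1.
PR = 6/7 × 100 = 85.7

85.7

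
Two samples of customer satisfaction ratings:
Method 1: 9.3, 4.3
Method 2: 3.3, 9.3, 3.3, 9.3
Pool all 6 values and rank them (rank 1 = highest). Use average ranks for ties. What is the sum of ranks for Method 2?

15

Sorted (descending): 9.3, 9.3, 9.3, 4.3, 3.3, 3.3
The 3 values of 9.3 occupy positions 1–3 → average rank 2.
The 2 values of 3.3 occupy positions 5–6 → average rank (5+6)/2 = 5.5.
Method 2 values → pooled ranks: 3.3→5.5, 9.3→2, 3.3→5.5, 9.3→2
Rank sum = 5.5 + 2 + 5.5 + 2 = 15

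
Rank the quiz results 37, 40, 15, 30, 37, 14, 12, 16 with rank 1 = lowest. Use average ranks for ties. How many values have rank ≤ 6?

Sorted (ascending): 12, 14, 15, 16, 30, 37, 37, 40
The 2 values of 37 occupy positions 6–7 → average rank (6+7)/2 = 6.5.
Ranks ≤ 6: {1, 2, 3, 4, 5} → 5 values.

5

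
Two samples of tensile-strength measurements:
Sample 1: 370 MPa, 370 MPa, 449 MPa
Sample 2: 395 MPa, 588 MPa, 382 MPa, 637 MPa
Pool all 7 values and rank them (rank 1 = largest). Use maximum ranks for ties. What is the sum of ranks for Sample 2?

12

Sorted (descending): 637, 588, 449, 395, 382, 370, 370
The 2 values of 370 occupy positions 6–7 → each gets rank 7.
Sample 2 values → pooled ranks: 395→4, 588→2, 382→5, 637→1
Rank sum = 4 + 2 + 5 + 1 = 12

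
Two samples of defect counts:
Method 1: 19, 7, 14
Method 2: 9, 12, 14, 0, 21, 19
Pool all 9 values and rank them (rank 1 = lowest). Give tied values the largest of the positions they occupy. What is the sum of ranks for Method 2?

Sorted (ascending): 0, 7, 9, 12, 14, 14, 19, 19, 21
The 2 values of 14 occupy positions 5–6 → each gets rank 6.
The 2 values of 19 occupy positions 7–8 → each gets rank 8.
Method 2 values → pooled ranks: 9→3, 12→4, 14→6, 0→1, 21→9, 19→8
Rank sum = 3 + 4 + 6 + 1 + 9 + 8 = 31

31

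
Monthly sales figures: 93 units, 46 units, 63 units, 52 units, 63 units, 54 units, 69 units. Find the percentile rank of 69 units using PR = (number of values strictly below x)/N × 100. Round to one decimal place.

71.4

N = 7.
Strictly below 69: 5. Equal to 69: 1.
PR = 5/7 × 100 = 71.4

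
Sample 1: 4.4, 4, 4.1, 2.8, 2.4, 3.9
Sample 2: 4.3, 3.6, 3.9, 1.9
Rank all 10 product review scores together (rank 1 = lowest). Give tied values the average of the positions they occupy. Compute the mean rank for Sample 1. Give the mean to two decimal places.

Sorted (ascending): 1.9, 2.4, 2.8, 3.6, 3.9, 3.9, 4, 4.1, 4.3, 4.4
The 2 values of 3.9 occupy positions 5–6 → average rank (5+6)/2 = 5.5.
Sample 1 values → pooled ranks: 4.4→10, 4→7, 4.1→8, 2.8→3, 2.4→2, 3.9→5.5
Mean rank = (10 + 7 + 8 + 3 + 2 + 5.5) / 6 = 5.92

5.92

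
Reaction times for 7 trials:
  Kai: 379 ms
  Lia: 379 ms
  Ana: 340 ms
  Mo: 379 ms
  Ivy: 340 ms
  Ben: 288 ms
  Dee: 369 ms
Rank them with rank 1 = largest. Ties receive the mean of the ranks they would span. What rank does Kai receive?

Sorted (descending): 379, 379, 379, 369, 340, 340, 288
The 3 values of 379 occupy positions 1–3 → average rank 2.
The 2 values of 340 occupy positions 5–6 → average rank (5+6)/2 = 5.5.
Kai has value 379 ms → rank 2.

2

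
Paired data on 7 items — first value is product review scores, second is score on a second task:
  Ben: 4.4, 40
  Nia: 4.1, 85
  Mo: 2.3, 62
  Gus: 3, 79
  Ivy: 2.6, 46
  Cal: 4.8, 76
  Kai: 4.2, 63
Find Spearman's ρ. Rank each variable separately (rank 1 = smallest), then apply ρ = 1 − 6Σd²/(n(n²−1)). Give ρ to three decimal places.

0.071

Ranks of variable 1: 6, 4, 1, 3, 2, 7, 5
Ranks of variable 2: 1, 7, 3, 6, 2, 5, 4
d = r₁ − r₂: 5, -3, -2, -3, 0, 2, 1
d²: 25, 9, 4, 9, 0, 4, 1; Σd² = 52
ρ = 1 − 6·52/(7·48) = 1 − 312/336 = 0.071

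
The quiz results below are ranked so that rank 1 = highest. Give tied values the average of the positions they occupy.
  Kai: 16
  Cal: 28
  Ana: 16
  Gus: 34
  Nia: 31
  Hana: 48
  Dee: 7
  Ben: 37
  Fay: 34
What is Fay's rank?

Sorted (descending): 48, 37, 34, 34, 31, 28, 16, 16, 7
The 2 values of 34 occupy positions 3–4 → average rank (3+4)/2 = 3.5.
The 2 values of 16 occupy positions 7–8 → average rank (7+8)/2 = 7.5.
Fay has value 34 → rank 3.5.

3.5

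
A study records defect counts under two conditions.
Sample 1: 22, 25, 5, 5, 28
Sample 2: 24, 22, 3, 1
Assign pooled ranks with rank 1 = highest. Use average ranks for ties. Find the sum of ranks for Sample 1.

20.5

Sorted (descending): 28, 25, 24, 22, 22, 5, 5, 3, 1
The 2 values of 22 occupy positions 4–5 → average rank (4+5)/2 = 4.5.
The 2 values of 5 occupy positions 6–7 → average rank (6+7)/2 = 6.5.
Sample 1 values → pooled ranks: 22→4.5, 25→2, 5→6.5, 5→6.5, 28→1
Rank sum = 4.5 + 2 + 6.5 + 6.5 + 1 = 20.5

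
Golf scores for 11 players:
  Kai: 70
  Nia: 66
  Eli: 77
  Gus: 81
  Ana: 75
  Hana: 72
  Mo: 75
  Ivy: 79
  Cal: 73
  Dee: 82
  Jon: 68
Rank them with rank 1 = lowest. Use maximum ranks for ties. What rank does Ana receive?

7

Sorted (ascending): 66, 68, 70, 72, 73, 75, 75, 77, 79, 81, 82
The 2 values of 75 occupy positions 6–7 → each gets rank 7.
Ana has value 75 → rank 7.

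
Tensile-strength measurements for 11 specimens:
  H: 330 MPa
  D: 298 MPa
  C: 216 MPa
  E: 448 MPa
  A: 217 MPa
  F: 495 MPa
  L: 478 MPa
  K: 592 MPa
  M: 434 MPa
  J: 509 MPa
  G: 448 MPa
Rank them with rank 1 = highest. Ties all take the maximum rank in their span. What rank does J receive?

Sorted (descending): 592, 509, 495, 478, 448, 448, 434, 330, 298, 217, 216
The 2 values of 448 occupy positions 5–6 → each gets rank 6.
J has value 509 MPa → rank 2.

2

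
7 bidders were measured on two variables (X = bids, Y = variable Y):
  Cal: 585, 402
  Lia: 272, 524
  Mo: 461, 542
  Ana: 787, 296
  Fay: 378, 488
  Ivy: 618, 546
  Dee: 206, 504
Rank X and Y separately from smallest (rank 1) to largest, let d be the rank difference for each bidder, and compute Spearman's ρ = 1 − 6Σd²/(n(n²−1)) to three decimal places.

-0.214

Ranks of variable 1: 5, 2, 4, 7, 3, 6, 1
Ranks of variable 2: 2, 5, 6, 1, 3, 7, 4
d = r₁ − r₂: 3, -3, -2, 6, 0, -1, -3
d²: 9, 9, 4, 36, 0, 1, 9; Σd² = 68
ρ = 1 − 6·68/(7·48) = 1 − 408/336 = -0.214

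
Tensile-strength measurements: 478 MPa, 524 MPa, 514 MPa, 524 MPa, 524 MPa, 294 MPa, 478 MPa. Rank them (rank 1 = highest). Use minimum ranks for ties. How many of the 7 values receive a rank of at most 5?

6

Sorted (descending): 524, 524, 524, 514, 478, 478, 294
The 3 values of 524 occupy positions 1–3 → each gets rank 1.
The 2 values of 478 occupy positions 5–6 → each gets rank 5.
Ranks ≤ 5: {1, 1, 1, 4, 5, 5} → 6 values.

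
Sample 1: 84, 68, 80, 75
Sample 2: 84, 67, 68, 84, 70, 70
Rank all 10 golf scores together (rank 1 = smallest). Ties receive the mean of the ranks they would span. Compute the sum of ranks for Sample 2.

30.5

Sorted (ascending): 67, 68, 68, 70, 70, 75, 80, 84, 84, 84
The 2 values of 68 occupy positions 2–3 → average rank (2+3)/2 = 2.5.
The 2 values of 70 occupy positions 4–5 → average rank (4+5)/2 = 4.5.
The 3 values of 84 occupy positions 8–10 → average rank 9.
Sample 2 values → pooled ranks: 84→9, 67→1, 68→2.5, 84→9, 70→4.5, 70→4.5
Rank sum = 9 + 1 + 2.5 + 9 + 4.5 + 4.5 = 30.5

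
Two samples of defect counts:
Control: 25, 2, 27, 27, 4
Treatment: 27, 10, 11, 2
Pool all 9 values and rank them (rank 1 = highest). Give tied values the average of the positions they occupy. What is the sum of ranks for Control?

Sorted (descending): 27, 27, 27, 25, 11, 10, 4, 2, 2
The 3 values of 27 occupy positions 1–3 → average rank 2.
The 2 values of 2 occupy positions 8–9 → average rank (8+9)/2 = 8.5.
Control values → pooled ranks: 25→4, 2→8.5, 27→2, 27→2, 4→7
Rank sum = 4 + 8.5 + 2 + 2 + 7 = 23.5

23.5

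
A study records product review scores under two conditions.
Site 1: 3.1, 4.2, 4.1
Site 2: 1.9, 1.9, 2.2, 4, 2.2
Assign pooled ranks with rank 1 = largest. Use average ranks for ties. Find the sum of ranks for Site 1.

7

Sorted (descending): 4.2, 4.1, 4, 3.1, 2.2, 2.2, 1.9, 1.9
The 2 values of 2.2 occupy positions 5–6 → average rank (5+6)/2 = 5.5.
The 2 values of 1.9 occupy positions 7–8 → average rank (7+8)/2 = 7.5.
Site 1 values → pooled ranks: 3.1→4, 4.2→1, 4.1→2
Rank sum = 4 + 1 + 2 = 7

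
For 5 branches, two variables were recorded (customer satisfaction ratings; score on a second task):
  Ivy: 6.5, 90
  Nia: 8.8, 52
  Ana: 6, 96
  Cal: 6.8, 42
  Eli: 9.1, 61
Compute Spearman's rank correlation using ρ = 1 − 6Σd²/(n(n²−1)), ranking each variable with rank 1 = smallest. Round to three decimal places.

-0.600

Ranks of variable 1: 2, 4, 1, 3, 5
Ranks of variable 2: 4, 2, 5, 1, 3
d = r₁ − r₂: -2, 2, -4, 2, 2
d²: 4, 4, 16, 4, 4; Σd² = 32
ρ = 1 − 6·32/(5·24) = 1 − 192/120 = -0.600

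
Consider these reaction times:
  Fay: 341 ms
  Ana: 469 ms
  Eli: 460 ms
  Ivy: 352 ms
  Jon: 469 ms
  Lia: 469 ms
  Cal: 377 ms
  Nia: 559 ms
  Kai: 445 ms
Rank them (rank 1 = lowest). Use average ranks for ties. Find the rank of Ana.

Sorted (ascending): 341, 352, 377, 445, 460, 469, 469, 469, 559
The 3 values of 469 occupy positions 6–8 → average rank 7.
Ana has value 469 ms → rank 7.

7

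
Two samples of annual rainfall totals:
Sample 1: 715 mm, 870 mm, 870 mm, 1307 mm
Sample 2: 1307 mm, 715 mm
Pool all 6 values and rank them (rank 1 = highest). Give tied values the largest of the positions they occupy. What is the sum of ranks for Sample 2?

Sorted (descending): 1307, 1307, 870, 870, 715, 715
The 2 values of 1307 occupy positions 1–2 → each gets rank 2.
The 2 values of 870 occupy positions 3–4 → each gets rank 4.
The 2 values of 715 occupy positions 5–6 → each gets rank 6.
Sample 2 values → pooled ranks: 1307→2, 715→6
Rank sum = 2 + 6 = 8

8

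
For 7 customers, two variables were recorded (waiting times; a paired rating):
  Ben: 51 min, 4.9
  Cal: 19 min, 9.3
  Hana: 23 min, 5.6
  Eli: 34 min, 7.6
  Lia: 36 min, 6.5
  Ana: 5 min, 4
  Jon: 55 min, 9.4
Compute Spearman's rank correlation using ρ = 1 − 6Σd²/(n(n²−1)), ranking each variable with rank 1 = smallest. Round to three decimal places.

Ranks of variable 1: 6, 2, 3, 4, 5, 1, 7
Ranks of variable 2: 2, 6, 3, 5, 4, 1, 7
d = r₁ − r₂: 4, -4, 0, -1, 1, 0, 0
d²: 16, 16, 0, 1, 1, 0, 0; Σd² = 34
ρ = 1 − 6·34/(7·48) = 1 − 204/336 = 0.393

0.393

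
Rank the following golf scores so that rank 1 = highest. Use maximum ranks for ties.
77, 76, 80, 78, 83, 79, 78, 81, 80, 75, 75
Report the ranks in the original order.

8, 9, 4, 7, 1, 5, 7, 2, 4, 11, 11

Sorted (descending): 83, 81, 80, 80, 79, 78, 78, 77, 76, 75, 75
The 2 values of 80 occupy positions 3–4 → each gets rank 4.
The 2 values of 78 occupy positions 6–7 → each gets rank 7.
The 2 values of 75 occupy positions 10–11 → each gets rank 11.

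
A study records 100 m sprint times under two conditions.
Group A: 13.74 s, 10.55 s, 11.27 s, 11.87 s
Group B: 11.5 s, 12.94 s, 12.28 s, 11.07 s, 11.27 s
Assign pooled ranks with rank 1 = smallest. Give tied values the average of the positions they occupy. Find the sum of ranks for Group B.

25.5

Sorted (ascending): 10.55, 11.07, 11.27, 11.27, 11.5, 11.87, 12.28, 12.94, 13.74
The 2 values of 11.27 occupy positions 3–4 → average rank (3+4)/2 = 3.5.
Group B values → pooled ranks: 11.5→5, 12.94→8, 12.28→7, 11.07→2, 11.27→3.5
Rank sum = 5 + 8 + 7 + 2 + 3.5 = 25.5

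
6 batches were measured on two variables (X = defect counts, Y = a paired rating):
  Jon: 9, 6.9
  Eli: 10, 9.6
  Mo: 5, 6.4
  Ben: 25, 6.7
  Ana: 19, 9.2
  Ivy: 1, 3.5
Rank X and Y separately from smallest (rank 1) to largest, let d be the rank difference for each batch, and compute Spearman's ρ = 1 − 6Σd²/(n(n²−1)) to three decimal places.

Ranks of variable 1: 3, 4, 2, 6, 5, 1
Ranks of variable 2: 4, 6, 2, 3, 5, 1
d = r₁ − r₂: -1, -2, 0, 3, 0, 0
d²: 1, 4, 0, 9, 0, 0; Σd² = 14
ρ = 1 − 6·14/(6·35) = 1 − 84/210 = 0.600

0.600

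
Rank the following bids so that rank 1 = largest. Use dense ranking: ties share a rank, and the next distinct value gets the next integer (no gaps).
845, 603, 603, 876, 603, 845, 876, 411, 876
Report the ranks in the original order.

Sorted (descending): 876, 876, 876, 845, 845, 603, 603, 603, 411
The 3 values of 876 share dense rank 1.
The 2 values of 845 share dense rank 2.
The 3 values of 603 share dense rank 3.
Remaining distinct values take the next consecutive integers.

2, 3, 3, 1, 3, 2, 1, 4, 1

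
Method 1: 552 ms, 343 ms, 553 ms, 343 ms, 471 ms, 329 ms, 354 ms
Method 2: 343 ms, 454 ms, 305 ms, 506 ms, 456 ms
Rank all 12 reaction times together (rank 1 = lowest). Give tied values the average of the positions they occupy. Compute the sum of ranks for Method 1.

Sorted (ascending): 305, 329, 343, 343, 343, 354, 454, 456, 471, 506, 552, 553
The 3 values of 343 occupy positions 3–5 → average rank 4.
Method 1 values → pooled ranks: 552→11, 343→4, 553→12, 343→4, 471→9, 329→2, 354→6
Rank sum = 11 + 4 + 12 + 4 + 9 + 2 + 6 = 48

48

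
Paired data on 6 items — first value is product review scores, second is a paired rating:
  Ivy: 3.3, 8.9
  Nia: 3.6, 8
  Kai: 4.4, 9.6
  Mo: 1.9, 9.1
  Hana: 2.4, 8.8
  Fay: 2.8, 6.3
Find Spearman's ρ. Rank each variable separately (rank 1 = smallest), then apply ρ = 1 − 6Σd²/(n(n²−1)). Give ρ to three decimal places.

0.143

Ranks of variable 1: 4, 5, 6, 1, 2, 3
Ranks of variable 2: 4, 2, 6, 5, 3, 1
d = r₁ − r₂: 0, 3, 0, -4, -1, 2
d²: 0, 9, 0, 16, 1, 4; Σd² = 30
ρ = 1 − 6·30/(6·35) = 1 − 180/210 = 0.143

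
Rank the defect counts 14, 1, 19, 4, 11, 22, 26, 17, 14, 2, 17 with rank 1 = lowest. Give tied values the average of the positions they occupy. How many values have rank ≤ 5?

4

Sorted (ascending): 1, 2, 4, 11, 14, 14, 17, 17, 19, 22, 26
The 2 values of 14 occupy positions 5–6 → average rank (5+6)/2 = 5.5.
The 2 values of 17 occupy positions 7–8 → average rank (7+8)/2 = 7.5.
Ranks ≤ 5: {1, 2, 3, 4} → 4 values.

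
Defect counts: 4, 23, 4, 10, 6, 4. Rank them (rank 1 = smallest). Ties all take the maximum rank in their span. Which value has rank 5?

Sorted (ascending): 4, 4, 4, 6, 10, 23
The 3 values of 4 occupy positions 1–3 → each gets rank 3.
Rank 5 → value 10.

10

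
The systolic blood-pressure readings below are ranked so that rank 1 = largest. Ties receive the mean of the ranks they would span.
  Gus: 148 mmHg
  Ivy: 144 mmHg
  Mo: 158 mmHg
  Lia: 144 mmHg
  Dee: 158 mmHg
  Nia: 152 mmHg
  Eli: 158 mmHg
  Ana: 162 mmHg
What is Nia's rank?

Sorted (descending): 162, 158, 158, 158, 152, 148, 144, 144
The 3 values of 158 occupy positions 2–4 → average rank 3.
The 2 values of 144 occupy positions 7–8 → average rank (7+8)/2 = 7.5.
Nia has value 152 mmHg → rank 5.

5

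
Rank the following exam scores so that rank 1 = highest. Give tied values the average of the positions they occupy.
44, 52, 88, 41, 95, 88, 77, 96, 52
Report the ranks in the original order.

Sorted (descending): 96, 95, 88, 88, 77, 52, 52, 44, 41
The 2 values of 88 occupy positions 3–4 → average rank (3+4)/2 = 3.5.
The 2 values of 52 occupy positions 6–7 → average rank (6+7)/2 = 6.5.

8, 6.5, 3.5, 9, 2, 3.5, 5, 1, 6.5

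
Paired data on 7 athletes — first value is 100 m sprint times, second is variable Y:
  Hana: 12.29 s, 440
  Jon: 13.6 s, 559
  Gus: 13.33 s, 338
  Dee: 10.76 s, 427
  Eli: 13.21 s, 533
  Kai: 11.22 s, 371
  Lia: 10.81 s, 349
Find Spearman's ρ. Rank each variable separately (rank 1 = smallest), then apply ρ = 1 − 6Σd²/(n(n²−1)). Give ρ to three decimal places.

0.357

Ranks of variable 1: 4, 7, 6, 1, 5, 3, 2
Ranks of variable 2: 5, 7, 1, 4, 6, 3, 2
d = r₁ − r₂: -1, 0, 5, -3, -1, 0, 0
d²: 1, 0, 25, 9, 1, 0, 0; Σd² = 36
ρ = 1 − 6·36/(7·48) = 1 − 216/336 = 0.357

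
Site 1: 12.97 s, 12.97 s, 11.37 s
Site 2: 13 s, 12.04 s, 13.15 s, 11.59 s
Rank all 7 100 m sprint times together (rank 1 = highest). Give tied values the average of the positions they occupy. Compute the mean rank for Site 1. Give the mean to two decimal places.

Sorted (descending): 13.15, 13, 12.97, 12.97, 12.04, 11.59, 11.37
The 2 values of 12.97 occupy positions 3–4 → average rank (3+4)/2 = 3.5.
Site 1 values → pooled ranks: 12.97→3.5, 12.97→3.5, 11.37→7
Mean rank = (3.5 + 3.5 + 7) / 3 = 4.67

4.67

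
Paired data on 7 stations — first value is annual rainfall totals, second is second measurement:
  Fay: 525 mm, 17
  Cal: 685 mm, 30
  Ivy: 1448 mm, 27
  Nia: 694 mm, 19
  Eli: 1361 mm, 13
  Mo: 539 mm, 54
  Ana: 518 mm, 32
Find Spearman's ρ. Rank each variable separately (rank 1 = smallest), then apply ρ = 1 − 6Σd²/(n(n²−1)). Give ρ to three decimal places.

Ranks of variable 1: 2, 4, 7, 5, 6, 3, 1
Ranks of variable 2: 2, 5, 4, 3, 1, 7, 6
d = r₁ − r₂: 0, -1, 3, 2, 5, -4, -5
d²: 0, 1, 9, 4, 25, 16, 25; Σd² = 80
ρ = 1 − 6·80/(7·48) = 1 − 480/336 = -0.429

-0.429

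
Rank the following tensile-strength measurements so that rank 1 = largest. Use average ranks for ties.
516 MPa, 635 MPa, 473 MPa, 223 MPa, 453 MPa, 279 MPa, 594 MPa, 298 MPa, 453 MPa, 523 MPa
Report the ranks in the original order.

Sorted (descending): 635, 594, 523, 516, 473, 453, 453, 298, 279, 223
The 2 values of 453 occupy positions 6–7 → average rank (6+7)/2 = 6.5.

4, 1, 5, 10, 6.5, 9, 2, 8, 6.5, 3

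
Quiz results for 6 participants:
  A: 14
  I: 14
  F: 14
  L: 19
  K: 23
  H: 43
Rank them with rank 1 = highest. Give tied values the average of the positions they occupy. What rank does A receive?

Sorted (descending): 43, 23, 19, 14, 14, 14
The 3 values of 14 occupy positions 4–6 → average rank 5.
A has value 14 → rank 5.

5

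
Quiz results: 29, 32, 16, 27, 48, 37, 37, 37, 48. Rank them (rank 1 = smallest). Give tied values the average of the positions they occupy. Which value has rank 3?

Sorted (ascending): 16, 27, 29, 32, 37, 37, 37, 48, 48
The 3 values of 37 occupy positions 5–7 → average rank 6.
The 2 values of 48 occupy positions 8–9 → average rank (8+9)/2 = 8.5.
Rank 3 → value 29.

29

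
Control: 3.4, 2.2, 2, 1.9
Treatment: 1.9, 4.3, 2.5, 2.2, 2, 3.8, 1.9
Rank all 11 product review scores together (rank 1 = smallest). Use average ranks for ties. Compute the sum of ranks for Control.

Sorted (ascending): 1.9, 1.9, 1.9, 2, 2, 2.2, 2.2, 2.5, 3.4, 3.8, 4.3
The 3 values of 1.9 occupy positions 1–3 → average rank 2.
The 2 values of 2 occupy positions 4–5 → average rank (4+5)/2 = 4.5.
The 2 values of 2.2 occupy positions 6–7 → average rank (6+7)/2 = 6.5.
Control values → pooled ranks: 3.4→9, 2.2→6.5, 2→4.5, 1.9→2
Rank sum = 9 + 6.5 + 4.5 + 2 = 22

22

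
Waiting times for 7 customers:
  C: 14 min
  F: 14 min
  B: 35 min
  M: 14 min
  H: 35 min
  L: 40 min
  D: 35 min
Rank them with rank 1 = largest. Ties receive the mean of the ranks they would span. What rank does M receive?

Sorted (descending): 40, 35, 35, 35, 14, 14, 14
The 3 values of 35 occupy positions 2–4 → average rank 3.
The 3 values of 14 occupy positions 5–7 → average rank 6.
M has value 14 min → rank 6.

6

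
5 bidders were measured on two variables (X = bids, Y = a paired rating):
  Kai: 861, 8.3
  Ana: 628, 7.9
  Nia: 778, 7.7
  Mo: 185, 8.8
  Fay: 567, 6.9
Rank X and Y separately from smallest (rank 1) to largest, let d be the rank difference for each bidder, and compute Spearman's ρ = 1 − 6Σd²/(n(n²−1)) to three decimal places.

Ranks of variable 1: 5, 3, 4, 1, 2
Ranks of variable 2: 4, 3, 2, 5, 1
d = r₁ − r₂: 1, 0, 2, -4, 1
d²: 1, 0, 4, 16, 1; Σd² = 22
ρ = 1 − 6·22/(5·24) = 1 − 132/120 = -0.100

-0.100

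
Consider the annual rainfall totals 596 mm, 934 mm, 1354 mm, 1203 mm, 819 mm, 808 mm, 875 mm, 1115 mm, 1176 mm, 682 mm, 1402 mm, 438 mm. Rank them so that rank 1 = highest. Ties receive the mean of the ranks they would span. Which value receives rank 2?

1354

Sorted (descending): 1402, 1354, 1203, 1176, 1115, 934, 875, 819, 808, 682, 596, 438
No ties — each value takes its position as its rank.
Rank 2 → value 1354.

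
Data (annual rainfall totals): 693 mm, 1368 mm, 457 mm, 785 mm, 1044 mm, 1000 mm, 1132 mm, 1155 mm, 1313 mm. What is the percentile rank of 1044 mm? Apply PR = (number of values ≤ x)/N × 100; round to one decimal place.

55.6

N = 9.
Strictly below 1044: 4. Equal to 1044: 1.
PR = 5/9 × 100 = 55.6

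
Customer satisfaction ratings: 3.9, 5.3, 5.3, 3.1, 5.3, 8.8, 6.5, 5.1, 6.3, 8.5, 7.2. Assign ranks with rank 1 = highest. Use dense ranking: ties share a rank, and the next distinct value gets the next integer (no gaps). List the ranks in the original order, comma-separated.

Sorted (descending): 8.8, 8.5, 7.2, 6.5, 6.3, 5.3, 5.3, 5.3, 5.1, 3.9, 3.1
The 3 values of 5.3 share dense rank 6.
Remaining distinct values take the next consecutive integers.

8, 6, 6, 9, 6, 1, 4, 7, 5, 2, 3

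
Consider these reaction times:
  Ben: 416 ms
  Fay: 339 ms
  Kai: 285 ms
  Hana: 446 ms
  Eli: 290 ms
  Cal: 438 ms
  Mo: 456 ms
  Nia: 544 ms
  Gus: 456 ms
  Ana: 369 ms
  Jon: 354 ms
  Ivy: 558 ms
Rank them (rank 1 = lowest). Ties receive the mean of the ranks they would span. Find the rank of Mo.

9.5

Sorted (ascending): 285, 290, 339, 354, 369, 416, 438, 446, 456, 456, 544, 558
The 2 values of 456 occupy positions 9–10 → average rank (9+10)/2 = 9.5.
Mo has value 456 ms → rank 9.5.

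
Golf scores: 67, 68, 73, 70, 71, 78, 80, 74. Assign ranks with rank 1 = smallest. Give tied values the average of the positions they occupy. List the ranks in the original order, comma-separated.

Sorted (ascending): 67, 68, 70, 71, 73, 74, 78, 80
No ties — each value takes its position as its rank.

1, 2, 5, 3, 4, 7, 8, 6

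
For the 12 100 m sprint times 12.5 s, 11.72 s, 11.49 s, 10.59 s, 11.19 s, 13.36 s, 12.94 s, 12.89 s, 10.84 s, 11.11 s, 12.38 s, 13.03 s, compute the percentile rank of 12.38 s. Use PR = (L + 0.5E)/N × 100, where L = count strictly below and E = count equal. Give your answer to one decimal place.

N = 12.
Strictly below 12.38: 6. Equal to 12.38: 1.
PR = (6 + 0.5·1)/12 × 100 = 54.2

54.2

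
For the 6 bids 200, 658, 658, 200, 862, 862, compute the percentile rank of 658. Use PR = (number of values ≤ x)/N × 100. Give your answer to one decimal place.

66.7

N = 6.
Strictly below 658: 2. Equal to 658: 2.
PR = 4/6 × 100 = 66.7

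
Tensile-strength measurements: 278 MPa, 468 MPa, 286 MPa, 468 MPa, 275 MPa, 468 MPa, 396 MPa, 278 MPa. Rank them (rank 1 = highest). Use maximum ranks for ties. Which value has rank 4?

396

Sorted (descending): 468, 468, 468, 396, 286, 278, 278, 275
The 3 values of 468 occupy positions 1–3 → each gets rank 3.
The 2 values of 278 occupy positions 6–7 → each gets rank 7.
Rank 4 → value 396.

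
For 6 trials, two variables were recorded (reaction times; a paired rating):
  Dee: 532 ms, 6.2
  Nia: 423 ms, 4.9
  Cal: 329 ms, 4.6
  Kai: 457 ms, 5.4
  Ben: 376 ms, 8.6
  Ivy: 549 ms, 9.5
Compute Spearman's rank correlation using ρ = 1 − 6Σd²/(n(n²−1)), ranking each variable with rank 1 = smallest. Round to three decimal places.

0.657

Ranks of variable 1: 5, 3, 1, 4, 2, 6
Ranks of variable 2: 4, 2, 1, 3, 5, 6
d = r₁ − r₂: 1, 1, 0, 1, -3, 0
d²: 1, 1, 0, 1, 9, 0; Σd² = 12
ρ = 1 − 6·12/(6·35) = 1 − 72/210 = 0.657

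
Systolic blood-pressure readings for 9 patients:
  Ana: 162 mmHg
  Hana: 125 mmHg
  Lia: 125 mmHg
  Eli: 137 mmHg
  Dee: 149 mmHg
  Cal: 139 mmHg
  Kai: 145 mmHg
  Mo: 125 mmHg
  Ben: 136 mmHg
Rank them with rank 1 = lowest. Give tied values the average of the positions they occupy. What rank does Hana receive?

Sorted (ascending): 125, 125, 125, 136, 137, 139, 145, 149, 162
The 3 values of 125 occupy positions 1–3 → average rank 2.
Hana has value 125 mmHg → rank 2.

2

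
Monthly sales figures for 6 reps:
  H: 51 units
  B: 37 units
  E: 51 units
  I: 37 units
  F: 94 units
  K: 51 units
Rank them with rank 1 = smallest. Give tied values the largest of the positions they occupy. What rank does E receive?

5

Sorted (ascending): 37, 37, 51, 51, 51, 94
The 2 values of 37 occupy positions 1–2 → each gets rank 2.
The 3 values of 51 occupy positions 3–5 → each gets rank 5.
E has value 51 units → rank 5.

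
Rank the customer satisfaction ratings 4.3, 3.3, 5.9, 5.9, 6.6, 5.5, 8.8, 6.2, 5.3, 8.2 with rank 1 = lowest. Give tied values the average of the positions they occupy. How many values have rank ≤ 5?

4

Sorted (ascending): 3.3, 4.3, 5.3, 5.5, 5.9, 5.9, 6.2, 6.6, 8.2, 8.8
The 2 values of 5.9 occupy positions 5–6 → average rank (5+6)/2 = 5.5.
Ranks ≤ 5: {1, 2, 3, 4} → 4 values.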